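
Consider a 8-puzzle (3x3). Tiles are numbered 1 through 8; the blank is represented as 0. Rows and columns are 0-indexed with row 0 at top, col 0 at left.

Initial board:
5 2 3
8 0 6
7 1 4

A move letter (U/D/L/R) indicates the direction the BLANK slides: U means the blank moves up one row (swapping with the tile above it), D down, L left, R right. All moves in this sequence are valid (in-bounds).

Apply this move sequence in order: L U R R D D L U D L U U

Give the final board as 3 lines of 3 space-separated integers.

Answer: 0 3 6
2 8 4
5 7 1

Derivation:
After move 1 (L):
5 2 3
0 8 6
7 1 4

After move 2 (U):
0 2 3
5 8 6
7 1 4

After move 3 (R):
2 0 3
5 8 6
7 1 4

After move 4 (R):
2 3 0
5 8 6
7 1 4

After move 5 (D):
2 3 6
5 8 0
7 1 4

After move 6 (D):
2 3 6
5 8 4
7 1 0

After move 7 (L):
2 3 6
5 8 4
7 0 1

After move 8 (U):
2 3 6
5 0 4
7 8 1

After move 9 (D):
2 3 6
5 8 4
7 0 1

After move 10 (L):
2 3 6
5 8 4
0 7 1

After move 11 (U):
2 3 6
0 8 4
5 7 1

After move 12 (U):
0 3 6
2 8 4
5 7 1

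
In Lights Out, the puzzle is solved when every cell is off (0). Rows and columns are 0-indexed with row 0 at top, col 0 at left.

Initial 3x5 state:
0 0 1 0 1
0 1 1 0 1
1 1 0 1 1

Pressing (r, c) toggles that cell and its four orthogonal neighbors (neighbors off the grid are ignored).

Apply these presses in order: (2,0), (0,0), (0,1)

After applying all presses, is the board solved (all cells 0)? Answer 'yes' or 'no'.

Answer: no

Derivation:
After press 1 at (2,0):
0 0 1 0 1
1 1 1 0 1
0 0 0 1 1

After press 2 at (0,0):
1 1 1 0 1
0 1 1 0 1
0 0 0 1 1

After press 3 at (0,1):
0 0 0 0 1
0 0 1 0 1
0 0 0 1 1

Lights still on: 5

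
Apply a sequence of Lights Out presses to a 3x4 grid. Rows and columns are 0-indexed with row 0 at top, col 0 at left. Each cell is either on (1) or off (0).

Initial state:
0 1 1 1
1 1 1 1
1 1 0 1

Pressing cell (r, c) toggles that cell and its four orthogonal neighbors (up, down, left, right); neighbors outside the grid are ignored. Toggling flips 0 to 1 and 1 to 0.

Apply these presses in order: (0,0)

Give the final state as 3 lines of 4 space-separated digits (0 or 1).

After press 1 at (0,0):
1 0 1 1
0 1 1 1
1 1 0 1

Answer: 1 0 1 1
0 1 1 1
1 1 0 1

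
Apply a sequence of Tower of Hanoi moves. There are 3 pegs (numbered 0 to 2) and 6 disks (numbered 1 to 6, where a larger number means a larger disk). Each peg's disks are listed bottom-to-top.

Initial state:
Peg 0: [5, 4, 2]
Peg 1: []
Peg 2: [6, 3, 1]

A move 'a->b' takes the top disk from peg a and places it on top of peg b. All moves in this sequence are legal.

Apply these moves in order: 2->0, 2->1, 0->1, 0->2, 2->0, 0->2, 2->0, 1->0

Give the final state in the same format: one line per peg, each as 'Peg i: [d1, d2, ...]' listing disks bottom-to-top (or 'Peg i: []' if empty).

After move 1 (2->0):
Peg 0: [5, 4, 2, 1]
Peg 1: []
Peg 2: [6, 3]

After move 2 (2->1):
Peg 0: [5, 4, 2, 1]
Peg 1: [3]
Peg 2: [6]

After move 3 (0->1):
Peg 0: [5, 4, 2]
Peg 1: [3, 1]
Peg 2: [6]

After move 4 (0->2):
Peg 0: [5, 4]
Peg 1: [3, 1]
Peg 2: [6, 2]

After move 5 (2->0):
Peg 0: [5, 4, 2]
Peg 1: [3, 1]
Peg 2: [6]

After move 6 (0->2):
Peg 0: [5, 4]
Peg 1: [3, 1]
Peg 2: [6, 2]

After move 7 (2->0):
Peg 0: [5, 4, 2]
Peg 1: [3, 1]
Peg 2: [6]

After move 8 (1->0):
Peg 0: [5, 4, 2, 1]
Peg 1: [3]
Peg 2: [6]

Answer: Peg 0: [5, 4, 2, 1]
Peg 1: [3]
Peg 2: [6]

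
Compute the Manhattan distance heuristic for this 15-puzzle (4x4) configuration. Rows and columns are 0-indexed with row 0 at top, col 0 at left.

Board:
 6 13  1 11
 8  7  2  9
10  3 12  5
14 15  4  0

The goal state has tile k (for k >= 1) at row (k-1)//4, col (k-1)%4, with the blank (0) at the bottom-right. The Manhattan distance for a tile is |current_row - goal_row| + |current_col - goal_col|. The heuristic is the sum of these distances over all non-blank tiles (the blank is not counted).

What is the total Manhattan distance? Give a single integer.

Tile 6: (0,0)->(1,1) = 2
Tile 13: (0,1)->(3,0) = 4
Tile 1: (0,2)->(0,0) = 2
Tile 11: (0,3)->(2,2) = 3
Tile 8: (1,0)->(1,3) = 3
Tile 7: (1,1)->(1,2) = 1
Tile 2: (1,2)->(0,1) = 2
Tile 9: (1,3)->(2,0) = 4
Tile 10: (2,0)->(2,1) = 1
Tile 3: (2,1)->(0,2) = 3
Tile 12: (2,2)->(2,3) = 1
Tile 5: (2,3)->(1,0) = 4
Tile 14: (3,0)->(3,1) = 1
Tile 15: (3,1)->(3,2) = 1
Tile 4: (3,2)->(0,3) = 4
Sum: 2 + 4 + 2 + 3 + 3 + 1 + 2 + 4 + 1 + 3 + 1 + 4 + 1 + 1 + 4 = 36

Answer: 36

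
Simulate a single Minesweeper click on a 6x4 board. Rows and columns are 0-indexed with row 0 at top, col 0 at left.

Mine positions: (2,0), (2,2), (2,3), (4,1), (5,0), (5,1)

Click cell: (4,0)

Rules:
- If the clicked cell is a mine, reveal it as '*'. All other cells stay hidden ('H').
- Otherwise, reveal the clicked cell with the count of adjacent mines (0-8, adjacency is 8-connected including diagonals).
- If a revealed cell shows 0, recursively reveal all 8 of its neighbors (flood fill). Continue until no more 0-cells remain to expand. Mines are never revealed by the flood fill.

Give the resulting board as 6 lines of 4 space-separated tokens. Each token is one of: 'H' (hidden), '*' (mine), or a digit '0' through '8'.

H H H H
H H H H
H H H H
H H H H
3 H H H
H H H H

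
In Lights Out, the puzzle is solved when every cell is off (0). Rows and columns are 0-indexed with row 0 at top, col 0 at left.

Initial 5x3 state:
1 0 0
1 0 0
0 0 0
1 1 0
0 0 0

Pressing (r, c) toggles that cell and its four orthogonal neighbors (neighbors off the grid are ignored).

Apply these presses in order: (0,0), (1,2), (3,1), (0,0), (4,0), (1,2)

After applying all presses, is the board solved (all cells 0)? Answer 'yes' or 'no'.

After press 1 at (0,0):
0 1 0
0 0 0
0 0 0
1 1 0
0 0 0

After press 2 at (1,2):
0 1 1
0 1 1
0 0 1
1 1 0
0 0 0

After press 3 at (3,1):
0 1 1
0 1 1
0 1 1
0 0 1
0 1 0

After press 4 at (0,0):
1 0 1
1 1 1
0 1 1
0 0 1
0 1 0

After press 5 at (4,0):
1 0 1
1 1 1
0 1 1
1 0 1
1 0 0

After press 6 at (1,2):
1 0 0
1 0 0
0 1 0
1 0 1
1 0 0

Lights still on: 6

Answer: no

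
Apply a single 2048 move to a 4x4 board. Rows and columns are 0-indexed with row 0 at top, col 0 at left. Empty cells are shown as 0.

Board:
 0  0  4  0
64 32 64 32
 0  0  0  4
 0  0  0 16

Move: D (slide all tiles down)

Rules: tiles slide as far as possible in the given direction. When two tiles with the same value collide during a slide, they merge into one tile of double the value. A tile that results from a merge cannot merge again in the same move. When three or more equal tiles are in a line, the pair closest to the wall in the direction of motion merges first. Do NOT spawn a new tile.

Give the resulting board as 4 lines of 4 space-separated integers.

Answer:  0  0  0  0
 0  0  0 32
 0  0  4  4
64 32 64 16

Derivation:
Slide down:
col 0: [0, 64, 0, 0] -> [0, 0, 0, 64]
col 1: [0, 32, 0, 0] -> [0, 0, 0, 32]
col 2: [4, 64, 0, 0] -> [0, 0, 4, 64]
col 3: [0, 32, 4, 16] -> [0, 32, 4, 16]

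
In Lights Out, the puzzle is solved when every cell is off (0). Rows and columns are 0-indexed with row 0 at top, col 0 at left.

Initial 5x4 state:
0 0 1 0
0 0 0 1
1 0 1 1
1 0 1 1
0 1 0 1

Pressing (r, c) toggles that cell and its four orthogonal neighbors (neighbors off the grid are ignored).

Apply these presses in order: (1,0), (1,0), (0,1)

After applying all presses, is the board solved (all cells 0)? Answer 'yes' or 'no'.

Answer: no

Derivation:
After press 1 at (1,0):
1 0 1 0
1 1 0 1
0 0 1 1
1 0 1 1
0 1 0 1

After press 2 at (1,0):
0 0 1 0
0 0 0 1
1 0 1 1
1 0 1 1
0 1 0 1

After press 3 at (0,1):
1 1 0 0
0 1 0 1
1 0 1 1
1 0 1 1
0 1 0 1

Lights still on: 12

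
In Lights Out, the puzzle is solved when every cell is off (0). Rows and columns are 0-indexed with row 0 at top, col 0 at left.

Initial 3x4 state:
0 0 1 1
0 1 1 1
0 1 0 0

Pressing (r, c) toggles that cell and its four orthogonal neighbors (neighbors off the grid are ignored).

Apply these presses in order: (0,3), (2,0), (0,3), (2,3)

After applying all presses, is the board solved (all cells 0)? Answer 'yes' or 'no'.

After press 1 at (0,3):
0 0 0 0
0 1 1 0
0 1 0 0

After press 2 at (2,0):
0 0 0 0
1 1 1 0
1 0 0 0

After press 3 at (0,3):
0 0 1 1
1 1 1 1
1 0 0 0

After press 4 at (2,3):
0 0 1 1
1 1 1 0
1 0 1 1

Lights still on: 8

Answer: no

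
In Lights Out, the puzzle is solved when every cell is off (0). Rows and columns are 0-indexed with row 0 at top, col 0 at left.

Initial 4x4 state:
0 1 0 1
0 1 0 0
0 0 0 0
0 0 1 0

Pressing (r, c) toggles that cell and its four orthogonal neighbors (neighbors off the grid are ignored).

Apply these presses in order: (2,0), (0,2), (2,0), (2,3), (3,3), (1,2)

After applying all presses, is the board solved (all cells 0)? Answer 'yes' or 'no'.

After press 1 at (2,0):
0 1 0 1
1 1 0 0
1 1 0 0
1 0 1 0

After press 2 at (0,2):
0 0 1 0
1 1 1 0
1 1 0 0
1 0 1 0

After press 3 at (2,0):
0 0 1 0
0 1 1 0
0 0 0 0
0 0 1 0

After press 4 at (2,3):
0 0 1 0
0 1 1 1
0 0 1 1
0 0 1 1

After press 5 at (3,3):
0 0 1 0
0 1 1 1
0 0 1 0
0 0 0 0

After press 6 at (1,2):
0 0 0 0
0 0 0 0
0 0 0 0
0 0 0 0

Lights still on: 0

Answer: yes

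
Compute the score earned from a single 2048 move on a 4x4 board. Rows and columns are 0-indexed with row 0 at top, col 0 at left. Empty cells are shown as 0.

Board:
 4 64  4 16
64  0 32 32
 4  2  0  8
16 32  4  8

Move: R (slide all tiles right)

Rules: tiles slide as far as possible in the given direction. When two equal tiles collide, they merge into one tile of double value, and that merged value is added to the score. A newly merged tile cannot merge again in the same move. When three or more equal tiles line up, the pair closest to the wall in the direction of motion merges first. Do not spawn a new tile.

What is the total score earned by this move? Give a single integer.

Answer: 64

Derivation:
Slide right:
row 0: [4, 64, 4, 16] -> [4, 64, 4, 16]  score +0 (running 0)
row 1: [64, 0, 32, 32] -> [0, 0, 64, 64]  score +64 (running 64)
row 2: [4, 2, 0, 8] -> [0, 4, 2, 8]  score +0 (running 64)
row 3: [16, 32, 4, 8] -> [16, 32, 4, 8]  score +0 (running 64)
Board after move:
 4 64  4 16
 0  0 64 64
 0  4  2  8
16 32  4  8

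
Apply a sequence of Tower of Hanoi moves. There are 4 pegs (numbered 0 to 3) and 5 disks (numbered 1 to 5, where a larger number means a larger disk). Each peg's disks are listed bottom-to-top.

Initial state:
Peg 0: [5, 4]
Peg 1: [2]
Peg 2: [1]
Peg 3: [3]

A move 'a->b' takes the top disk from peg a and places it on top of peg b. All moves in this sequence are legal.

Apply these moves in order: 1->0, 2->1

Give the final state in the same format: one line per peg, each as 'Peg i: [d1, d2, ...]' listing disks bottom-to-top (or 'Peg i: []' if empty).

Answer: Peg 0: [5, 4, 2]
Peg 1: [1]
Peg 2: []
Peg 3: [3]

Derivation:
After move 1 (1->0):
Peg 0: [5, 4, 2]
Peg 1: []
Peg 2: [1]
Peg 3: [3]

After move 2 (2->1):
Peg 0: [5, 4, 2]
Peg 1: [1]
Peg 2: []
Peg 3: [3]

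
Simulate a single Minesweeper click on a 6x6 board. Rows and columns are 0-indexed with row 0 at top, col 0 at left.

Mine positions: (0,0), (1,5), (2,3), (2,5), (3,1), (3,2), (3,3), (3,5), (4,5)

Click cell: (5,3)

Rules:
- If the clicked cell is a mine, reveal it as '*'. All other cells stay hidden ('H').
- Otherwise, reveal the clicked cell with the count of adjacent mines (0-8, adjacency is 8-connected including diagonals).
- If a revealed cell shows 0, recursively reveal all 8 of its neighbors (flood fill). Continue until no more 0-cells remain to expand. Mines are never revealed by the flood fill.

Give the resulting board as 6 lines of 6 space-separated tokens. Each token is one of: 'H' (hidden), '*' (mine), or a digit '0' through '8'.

H H H H H H
H H H H H H
H H H H H H
H H H H H H
1 2 3 2 3 H
0 0 0 0 1 H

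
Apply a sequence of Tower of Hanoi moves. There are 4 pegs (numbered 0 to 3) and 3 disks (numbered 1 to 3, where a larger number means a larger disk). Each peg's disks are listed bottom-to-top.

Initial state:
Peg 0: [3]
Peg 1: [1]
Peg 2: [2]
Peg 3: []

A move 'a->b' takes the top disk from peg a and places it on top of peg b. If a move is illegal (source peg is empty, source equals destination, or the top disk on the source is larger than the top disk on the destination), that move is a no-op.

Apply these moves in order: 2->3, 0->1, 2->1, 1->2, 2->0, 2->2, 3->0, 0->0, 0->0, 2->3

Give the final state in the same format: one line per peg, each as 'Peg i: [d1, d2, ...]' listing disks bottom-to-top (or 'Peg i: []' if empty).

After move 1 (2->3):
Peg 0: [3]
Peg 1: [1]
Peg 2: []
Peg 3: [2]

After move 2 (0->1):
Peg 0: [3]
Peg 1: [1]
Peg 2: []
Peg 3: [2]

After move 3 (2->1):
Peg 0: [3]
Peg 1: [1]
Peg 2: []
Peg 3: [2]

After move 4 (1->2):
Peg 0: [3]
Peg 1: []
Peg 2: [1]
Peg 3: [2]

After move 5 (2->0):
Peg 0: [3, 1]
Peg 1: []
Peg 2: []
Peg 3: [2]

After move 6 (2->2):
Peg 0: [3, 1]
Peg 1: []
Peg 2: []
Peg 3: [2]

After move 7 (3->0):
Peg 0: [3, 1]
Peg 1: []
Peg 2: []
Peg 3: [2]

After move 8 (0->0):
Peg 0: [3, 1]
Peg 1: []
Peg 2: []
Peg 3: [2]

After move 9 (0->0):
Peg 0: [3, 1]
Peg 1: []
Peg 2: []
Peg 3: [2]

After move 10 (2->3):
Peg 0: [3, 1]
Peg 1: []
Peg 2: []
Peg 3: [2]

Answer: Peg 0: [3, 1]
Peg 1: []
Peg 2: []
Peg 3: [2]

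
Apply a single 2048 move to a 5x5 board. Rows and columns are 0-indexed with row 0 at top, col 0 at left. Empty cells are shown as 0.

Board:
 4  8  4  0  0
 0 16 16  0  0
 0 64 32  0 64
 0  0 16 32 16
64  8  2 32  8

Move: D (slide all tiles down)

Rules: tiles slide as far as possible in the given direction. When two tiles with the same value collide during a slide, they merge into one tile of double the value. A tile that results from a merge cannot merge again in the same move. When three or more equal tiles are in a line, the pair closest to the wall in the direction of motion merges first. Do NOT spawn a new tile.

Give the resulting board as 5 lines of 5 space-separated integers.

Answer:  0  0  4  0  0
 0  8 16  0  0
 0 16 32  0 64
 4 64 16  0 16
64  8  2 64  8

Derivation:
Slide down:
col 0: [4, 0, 0, 0, 64] -> [0, 0, 0, 4, 64]
col 1: [8, 16, 64, 0, 8] -> [0, 8, 16, 64, 8]
col 2: [4, 16, 32, 16, 2] -> [4, 16, 32, 16, 2]
col 3: [0, 0, 0, 32, 32] -> [0, 0, 0, 0, 64]
col 4: [0, 0, 64, 16, 8] -> [0, 0, 64, 16, 8]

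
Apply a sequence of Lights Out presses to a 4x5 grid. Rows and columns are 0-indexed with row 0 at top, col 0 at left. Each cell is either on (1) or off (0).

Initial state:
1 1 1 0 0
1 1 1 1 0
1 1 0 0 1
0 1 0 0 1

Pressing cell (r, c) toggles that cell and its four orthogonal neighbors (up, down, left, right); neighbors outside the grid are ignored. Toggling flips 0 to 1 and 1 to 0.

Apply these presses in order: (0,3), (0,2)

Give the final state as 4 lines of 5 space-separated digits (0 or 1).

After press 1 at (0,3):
1 1 0 1 1
1 1 1 0 0
1 1 0 0 1
0 1 0 0 1

After press 2 at (0,2):
1 0 1 0 1
1 1 0 0 0
1 1 0 0 1
0 1 0 0 1

Answer: 1 0 1 0 1
1 1 0 0 0
1 1 0 0 1
0 1 0 0 1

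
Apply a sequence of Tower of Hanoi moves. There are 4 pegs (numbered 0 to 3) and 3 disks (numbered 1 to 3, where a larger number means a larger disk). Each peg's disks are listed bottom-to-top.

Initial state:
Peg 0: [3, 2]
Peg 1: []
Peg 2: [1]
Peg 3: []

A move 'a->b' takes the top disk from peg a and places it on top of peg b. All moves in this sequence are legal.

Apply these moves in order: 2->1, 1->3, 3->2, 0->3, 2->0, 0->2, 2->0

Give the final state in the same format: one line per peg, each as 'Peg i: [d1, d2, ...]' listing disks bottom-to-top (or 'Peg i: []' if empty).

After move 1 (2->1):
Peg 0: [3, 2]
Peg 1: [1]
Peg 2: []
Peg 3: []

After move 2 (1->3):
Peg 0: [3, 2]
Peg 1: []
Peg 2: []
Peg 3: [1]

After move 3 (3->2):
Peg 0: [3, 2]
Peg 1: []
Peg 2: [1]
Peg 3: []

After move 4 (0->3):
Peg 0: [3]
Peg 1: []
Peg 2: [1]
Peg 3: [2]

After move 5 (2->0):
Peg 0: [3, 1]
Peg 1: []
Peg 2: []
Peg 3: [2]

After move 6 (0->2):
Peg 0: [3]
Peg 1: []
Peg 2: [1]
Peg 3: [2]

After move 7 (2->0):
Peg 0: [3, 1]
Peg 1: []
Peg 2: []
Peg 3: [2]

Answer: Peg 0: [3, 1]
Peg 1: []
Peg 2: []
Peg 3: [2]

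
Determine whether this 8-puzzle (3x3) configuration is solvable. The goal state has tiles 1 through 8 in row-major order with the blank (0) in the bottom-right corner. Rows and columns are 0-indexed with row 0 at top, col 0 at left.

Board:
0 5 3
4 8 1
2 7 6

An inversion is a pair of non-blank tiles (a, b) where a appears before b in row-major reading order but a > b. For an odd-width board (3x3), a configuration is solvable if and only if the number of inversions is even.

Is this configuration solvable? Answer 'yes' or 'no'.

Inversions (pairs i<j in row-major order where tile[i] > tile[j] > 0): 13
13 is odd, so the puzzle is not solvable.

Answer: no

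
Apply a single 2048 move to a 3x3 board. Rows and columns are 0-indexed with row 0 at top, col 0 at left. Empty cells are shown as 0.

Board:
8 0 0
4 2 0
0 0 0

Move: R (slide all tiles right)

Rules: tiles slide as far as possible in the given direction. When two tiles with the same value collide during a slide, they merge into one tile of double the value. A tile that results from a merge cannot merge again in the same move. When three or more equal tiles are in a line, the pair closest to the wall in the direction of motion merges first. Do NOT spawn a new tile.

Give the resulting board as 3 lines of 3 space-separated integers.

Answer: 0 0 8
0 4 2
0 0 0

Derivation:
Slide right:
row 0: [8, 0, 0] -> [0, 0, 8]
row 1: [4, 2, 0] -> [0, 4, 2]
row 2: [0, 0, 0] -> [0, 0, 0]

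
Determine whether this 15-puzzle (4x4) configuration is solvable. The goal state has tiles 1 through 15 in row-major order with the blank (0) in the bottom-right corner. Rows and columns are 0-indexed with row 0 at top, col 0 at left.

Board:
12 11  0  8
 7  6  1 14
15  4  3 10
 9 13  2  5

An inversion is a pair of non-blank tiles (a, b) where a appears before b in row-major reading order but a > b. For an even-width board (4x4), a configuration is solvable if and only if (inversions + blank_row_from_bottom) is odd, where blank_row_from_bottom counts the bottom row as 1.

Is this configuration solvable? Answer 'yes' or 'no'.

Answer: yes

Derivation:
Inversions: 63
Blank is in row 0 (0-indexed from top), which is row 4 counting from the bottom (bottom = 1).
63 + 4 = 67, which is odd, so the puzzle is solvable.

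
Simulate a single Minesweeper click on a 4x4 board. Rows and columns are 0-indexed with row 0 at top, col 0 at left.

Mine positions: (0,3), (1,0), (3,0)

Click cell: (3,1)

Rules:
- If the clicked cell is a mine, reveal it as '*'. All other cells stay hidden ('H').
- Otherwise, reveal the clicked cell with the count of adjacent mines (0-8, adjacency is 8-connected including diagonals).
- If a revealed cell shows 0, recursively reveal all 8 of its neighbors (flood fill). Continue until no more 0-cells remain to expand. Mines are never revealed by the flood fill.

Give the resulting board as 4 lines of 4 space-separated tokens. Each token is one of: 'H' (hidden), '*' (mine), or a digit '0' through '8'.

H H H H
H H H H
H H H H
H 1 H H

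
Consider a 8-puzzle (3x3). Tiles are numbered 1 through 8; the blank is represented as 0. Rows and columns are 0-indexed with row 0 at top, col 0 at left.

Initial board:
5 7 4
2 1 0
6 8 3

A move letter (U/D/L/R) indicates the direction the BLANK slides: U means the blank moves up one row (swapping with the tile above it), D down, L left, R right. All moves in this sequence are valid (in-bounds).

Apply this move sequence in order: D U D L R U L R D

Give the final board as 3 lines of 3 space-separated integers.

After move 1 (D):
5 7 4
2 1 3
6 8 0

After move 2 (U):
5 7 4
2 1 0
6 8 3

After move 3 (D):
5 7 4
2 1 3
6 8 0

After move 4 (L):
5 7 4
2 1 3
6 0 8

After move 5 (R):
5 7 4
2 1 3
6 8 0

After move 6 (U):
5 7 4
2 1 0
6 8 3

After move 7 (L):
5 7 4
2 0 1
6 8 3

After move 8 (R):
5 7 4
2 1 0
6 8 3

After move 9 (D):
5 7 4
2 1 3
6 8 0

Answer: 5 7 4
2 1 3
6 8 0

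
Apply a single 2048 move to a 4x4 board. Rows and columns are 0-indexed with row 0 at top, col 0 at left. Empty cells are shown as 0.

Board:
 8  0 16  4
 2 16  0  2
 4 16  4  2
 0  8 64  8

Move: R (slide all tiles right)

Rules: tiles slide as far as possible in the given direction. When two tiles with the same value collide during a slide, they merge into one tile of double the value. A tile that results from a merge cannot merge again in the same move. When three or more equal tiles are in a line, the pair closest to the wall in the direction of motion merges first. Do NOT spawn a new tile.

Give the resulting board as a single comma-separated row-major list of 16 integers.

Answer: 0, 8, 16, 4, 0, 2, 16, 2, 4, 16, 4, 2, 0, 8, 64, 8

Derivation:
Slide right:
row 0: [8, 0, 16, 4] -> [0, 8, 16, 4]
row 1: [2, 16, 0, 2] -> [0, 2, 16, 2]
row 2: [4, 16, 4, 2] -> [4, 16, 4, 2]
row 3: [0, 8, 64, 8] -> [0, 8, 64, 8]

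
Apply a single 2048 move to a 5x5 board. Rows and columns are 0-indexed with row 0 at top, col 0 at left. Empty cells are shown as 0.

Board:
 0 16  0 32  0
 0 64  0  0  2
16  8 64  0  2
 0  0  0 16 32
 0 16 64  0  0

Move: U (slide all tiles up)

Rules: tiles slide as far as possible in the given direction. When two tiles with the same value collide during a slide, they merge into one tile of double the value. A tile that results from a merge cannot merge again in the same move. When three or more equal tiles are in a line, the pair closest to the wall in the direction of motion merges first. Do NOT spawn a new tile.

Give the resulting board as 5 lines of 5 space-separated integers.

Slide up:
col 0: [0, 0, 16, 0, 0] -> [16, 0, 0, 0, 0]
col 1: [16, 64, 8, 0, 16] -> [16, 64, 8, 16, 0]
col 2: [0, 0, 64, 0, 64] -> [128, 0, 0, 0, 0]
col 3: [32, 0, 0, 16, 0] -> [32, 16, 0, 0, 0]
col 4: [0, 2, 2, 32, 0] -> [4, 32, 0, 0, 0]

Answer:  16  16 128  32   4
  0  64   0  16  32
  0   8   0   0   0
  0  16   0   0   0
  0   0   0   0   0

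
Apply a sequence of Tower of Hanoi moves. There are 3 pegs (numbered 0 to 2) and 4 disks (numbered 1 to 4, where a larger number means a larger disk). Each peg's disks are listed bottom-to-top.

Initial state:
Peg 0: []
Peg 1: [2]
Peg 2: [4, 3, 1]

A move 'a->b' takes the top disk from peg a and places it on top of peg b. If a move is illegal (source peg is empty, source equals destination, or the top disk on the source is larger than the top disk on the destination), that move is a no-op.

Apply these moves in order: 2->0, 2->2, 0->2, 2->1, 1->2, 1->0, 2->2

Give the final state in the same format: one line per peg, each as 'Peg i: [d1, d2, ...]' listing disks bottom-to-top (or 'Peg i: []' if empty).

After move 1 (2->0):
Peg 0: [1]
Peg 1: [2]
Peg 2: [4, 3]

After move 2 (2->2):
Peg 0: [1]
Peg 1: [2]
Peg 2: [4, 3]

After move 3 (0->2):
Peg 0: []
Peg 1: [2]
Peg 2: [4, 3, 1]

After move 4 (2->1):
Peg 0: []
Peg 1: [2, 1]
Peg 2: [4, 3]

After move 5 (1->2):
Peg 0: []
Peg 1: [2]
Peg 2: [4, 3, 1]

After move 6 (1->0):
Peg 0: [2]
Peg 1: []
Peg 2: [4, 3, 1]

After move 7 (2->2):
Peg 0: [2]
Peg 1: []
Peg 2: [4, 3, 1]

Answer: Peg 0: [2]
Peg 1: []
Peg 2: [4, 3, 1]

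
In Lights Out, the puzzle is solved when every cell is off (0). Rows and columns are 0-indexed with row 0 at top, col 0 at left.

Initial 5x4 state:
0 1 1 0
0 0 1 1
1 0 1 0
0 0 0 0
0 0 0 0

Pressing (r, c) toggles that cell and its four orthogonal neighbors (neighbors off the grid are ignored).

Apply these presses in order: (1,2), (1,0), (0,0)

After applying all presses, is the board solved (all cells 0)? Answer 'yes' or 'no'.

Answer: yes

Derivation:
After press 1 at (1,2):
0 1 0 0
0 1 0 0
1 0 0 0
0 0 0 0
0 0 0 0

After press 2 at (1,0):
1 1 0 0
1 0 0 0
0 0 0 0
0 0 0 0
0 0 0 0

After press 3 at (0,0):
0 0 0 0
0 0 0 0
0 0 0 0
0 0 0 0
0 0 0 0

Lights still on: 0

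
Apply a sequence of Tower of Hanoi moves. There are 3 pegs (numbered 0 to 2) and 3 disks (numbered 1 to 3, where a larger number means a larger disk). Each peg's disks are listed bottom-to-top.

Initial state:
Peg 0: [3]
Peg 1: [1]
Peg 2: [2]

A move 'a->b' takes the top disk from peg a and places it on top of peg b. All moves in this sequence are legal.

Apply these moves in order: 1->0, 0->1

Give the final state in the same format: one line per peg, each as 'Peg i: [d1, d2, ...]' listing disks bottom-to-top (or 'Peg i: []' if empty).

Answer: Peg 0: [3]
Peg 1: [1]
Peg 2: [2]

Derivation:
After move 1 (1->0):
Peg 0: [3, 1]
Peg 1: []
Peg 2: [2]

After move 2 (0->1):
Peg 0: [3]
Peg 1: [1]
Peg 2: [2]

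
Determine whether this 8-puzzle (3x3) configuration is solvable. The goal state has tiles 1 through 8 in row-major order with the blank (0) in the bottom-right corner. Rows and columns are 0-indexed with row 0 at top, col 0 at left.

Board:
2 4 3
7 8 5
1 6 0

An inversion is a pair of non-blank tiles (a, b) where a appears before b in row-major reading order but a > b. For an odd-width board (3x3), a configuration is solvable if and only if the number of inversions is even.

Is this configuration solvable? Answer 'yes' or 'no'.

Inversions (pairs i<j in row-major order where tile[i] > tile[j] > 0): 11
11 is odd, so the puzzle is not solvable.

Answer: no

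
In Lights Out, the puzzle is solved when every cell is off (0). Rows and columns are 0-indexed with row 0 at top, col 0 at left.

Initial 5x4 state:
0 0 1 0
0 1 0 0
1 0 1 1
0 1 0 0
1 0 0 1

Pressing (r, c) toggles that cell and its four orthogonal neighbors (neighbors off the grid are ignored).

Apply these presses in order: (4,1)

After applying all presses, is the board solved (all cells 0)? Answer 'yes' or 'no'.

Answer: no

Derivation:
After press 1 at (4,1):
0 0 1 0
0 1 0 0
1 0 1 1
0 0 0 0
0 1 1 1

Lights still on: 8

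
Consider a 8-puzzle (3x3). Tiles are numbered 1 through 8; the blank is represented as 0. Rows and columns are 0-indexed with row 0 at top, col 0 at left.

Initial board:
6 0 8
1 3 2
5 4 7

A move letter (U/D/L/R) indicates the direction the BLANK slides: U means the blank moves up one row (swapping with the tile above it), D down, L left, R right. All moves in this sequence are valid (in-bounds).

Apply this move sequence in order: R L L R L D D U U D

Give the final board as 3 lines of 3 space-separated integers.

After move 1 (R):
6 8 0
1 3 2
5 4 7

After move 2 (L):
6 0 8
1 3 2
5 4 7

After move 3 (L):
0 6 8
1 3 2
5 4 7

After move 4 (R):
6 0 8
1 3 2
5 4 7

After move 5 (L):
0 6 8
1 3 2
5 4 7

After move 6 (D):
1 6 8
0 3 2
5 4 7

After move 7 (D):
1 6 8
5 3 2
0 4 7

After move 8 (U):
1 6 8
0 3 2
5 4 7

After move 9 (U):
0 6 8
1 3 2
5 4 7

After move 10 (D):
1 6 8
0 3 2
5 4 7

Answer: 1 6 8
0 3 2
5 4 7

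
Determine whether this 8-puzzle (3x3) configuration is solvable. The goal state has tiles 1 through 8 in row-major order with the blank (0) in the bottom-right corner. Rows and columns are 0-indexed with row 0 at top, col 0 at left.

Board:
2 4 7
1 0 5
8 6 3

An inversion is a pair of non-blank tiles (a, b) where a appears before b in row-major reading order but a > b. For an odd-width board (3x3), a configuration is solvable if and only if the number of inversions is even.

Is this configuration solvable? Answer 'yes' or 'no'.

Answer: no

Derivation:
Inversions (pairs i<j in row-major order where tile[i] > tile[j] > 0): 11
11 is odd, so the puzzle is not solvable.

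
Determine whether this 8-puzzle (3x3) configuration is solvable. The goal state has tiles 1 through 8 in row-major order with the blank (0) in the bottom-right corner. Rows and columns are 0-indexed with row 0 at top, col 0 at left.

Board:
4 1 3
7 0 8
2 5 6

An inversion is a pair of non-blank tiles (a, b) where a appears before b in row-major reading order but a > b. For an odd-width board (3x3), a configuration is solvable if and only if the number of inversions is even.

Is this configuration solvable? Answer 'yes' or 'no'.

Answer: yes

Derivation:
Inversions (pairs i<j in row-major order where tile[i] > tile[j] > 0): 10
10 is even, so the puzzle is solvable.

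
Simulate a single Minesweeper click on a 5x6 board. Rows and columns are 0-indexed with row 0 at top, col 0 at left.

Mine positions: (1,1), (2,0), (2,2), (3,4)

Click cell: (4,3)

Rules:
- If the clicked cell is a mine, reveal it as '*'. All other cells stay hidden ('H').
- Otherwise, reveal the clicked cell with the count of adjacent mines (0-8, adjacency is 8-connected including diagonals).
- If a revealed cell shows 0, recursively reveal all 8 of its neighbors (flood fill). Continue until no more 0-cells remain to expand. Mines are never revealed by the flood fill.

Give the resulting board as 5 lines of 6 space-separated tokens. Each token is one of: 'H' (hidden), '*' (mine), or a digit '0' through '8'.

H H H H H H
H H H H H H
H H H H H H
H H H H H H
H H H 1 H H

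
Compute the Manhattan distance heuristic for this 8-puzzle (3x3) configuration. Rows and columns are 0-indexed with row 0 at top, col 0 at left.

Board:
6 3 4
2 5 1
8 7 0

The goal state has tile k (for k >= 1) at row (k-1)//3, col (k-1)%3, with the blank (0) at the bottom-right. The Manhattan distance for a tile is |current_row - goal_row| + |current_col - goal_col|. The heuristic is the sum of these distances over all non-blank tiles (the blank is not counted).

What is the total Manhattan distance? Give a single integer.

Answer: 14

Derivation:
Tile 6: at (0,0), goal (1,2), distance |0-1|+|0-2| = 3
Tile 3: at (0,1), goal (0,2), distance |0-0|+|1-2| = 1
Tile 4: at (0,2), goal (1,0), distance |0-1|+|2-0| = 3
Tile 2: at (1,0), goal (0,1), distance |1-0|+|0-1| = 2
Tile 5: at (1,1), goal (1,1), distance |1-1|+|1-1| = 0
Tile 1: at (1,2), goal (0,0), distance |1-0|+|2-0| = 3
Tile 8: at (2,0), goal (2,1), distance |2-2|+|0-1| = 1
Tile 7: at (2,1), goal (2,0), distance |2-2|+|1-0| = 1
Sum: 3 + 1 + 3 + 2 + 0 + 3 + 1 + 1 = 14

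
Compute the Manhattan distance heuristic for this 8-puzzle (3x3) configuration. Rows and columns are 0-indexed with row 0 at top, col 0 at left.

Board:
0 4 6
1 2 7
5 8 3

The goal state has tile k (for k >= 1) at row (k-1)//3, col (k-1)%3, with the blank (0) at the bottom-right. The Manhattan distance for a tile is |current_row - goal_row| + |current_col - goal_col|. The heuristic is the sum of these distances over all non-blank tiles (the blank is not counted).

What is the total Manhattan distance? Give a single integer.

Answer: 12

Derivation:
Tile 4: (0,1)->(1,0) = 2
Tile 6: (0,2)->(1,2) = 1
Tile 1: (1,0)->(0,0) = 1
Tile 2: (1,1)->(0,1) = 1
Tile 7: (1,2)->(2,0) = 3
Tile 5: (2,0)->(1,1) = 2
Tile 8: (2,1)->(2,1) = 0
Tile 3: (2,2)->(0,2) = 2
Sum: 2 + 1 + 1 + 1 + 3 + 2 + 0 + 2 = 12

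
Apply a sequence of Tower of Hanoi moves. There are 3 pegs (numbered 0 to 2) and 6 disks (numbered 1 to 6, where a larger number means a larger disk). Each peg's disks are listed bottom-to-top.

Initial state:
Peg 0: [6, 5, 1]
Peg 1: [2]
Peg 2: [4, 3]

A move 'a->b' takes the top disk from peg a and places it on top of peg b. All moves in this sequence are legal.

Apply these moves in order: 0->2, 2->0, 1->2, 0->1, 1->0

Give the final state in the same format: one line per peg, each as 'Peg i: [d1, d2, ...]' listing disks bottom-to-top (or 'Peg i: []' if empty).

Answer: Peg 0: [6, 5, 1]
Peg 1: []
Peg 2: [4, 3, 2]

Derivation:
After move 1 (0->2):
Peg 0: [6, 5]
Peg 1: [2]
Peg 2: [4, 3, 1]

After move 2 (2->0):
Peg 0: [6, 5, 1]
Peg 1: [2]
Peg 2: [4, 3]

After move 3 (1->2):
Peg 0: [6, 5, 1]
Peg 1: []
Peg 2: [4, 3, 2]

After move 4 (0->1):
Peg 0: [6, 5]
Peg 1: [1]
Peg 2: [4, 3, 2]

After move 5 (1->0):
Peg 0: [6, 5, 1]
Peg 1: []
Peg 2: [4, 3, 2]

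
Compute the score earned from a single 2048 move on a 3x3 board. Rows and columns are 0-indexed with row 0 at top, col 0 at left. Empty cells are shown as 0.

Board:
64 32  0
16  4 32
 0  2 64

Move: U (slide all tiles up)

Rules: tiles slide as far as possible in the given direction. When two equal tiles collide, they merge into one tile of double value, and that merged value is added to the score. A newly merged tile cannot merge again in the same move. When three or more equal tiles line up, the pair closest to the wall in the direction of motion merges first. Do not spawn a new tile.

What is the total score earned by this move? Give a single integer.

Slide up:
col 0: [64, 16, 0] -> [64, 16, 0]  score +0 (running 0)
col 1: [32, 4, 2] -> [32, 4, 2]  score +0 (running 0)
col 2: [0, 32, 64] -> [32, 64, 0]  score +0 (running 0)
Board after move:
64 32 32
16  4 64
 0  2  0

Answer: 0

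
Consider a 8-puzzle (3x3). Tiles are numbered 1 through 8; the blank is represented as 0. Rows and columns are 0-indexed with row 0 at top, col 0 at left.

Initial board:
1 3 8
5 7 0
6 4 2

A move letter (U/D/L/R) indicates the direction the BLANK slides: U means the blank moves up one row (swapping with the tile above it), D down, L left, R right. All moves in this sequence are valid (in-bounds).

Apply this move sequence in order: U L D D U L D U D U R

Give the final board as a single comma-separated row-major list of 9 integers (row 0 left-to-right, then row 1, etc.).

Answer: 1, 7, 3, 5, 0, 8, 6, 4, 2

Derivation:
After move 1 (U):
1 3 0
5 7 8
6 4 2

After move 2 (L):
1 0 3
5 7 8
6 4 2

After move 3 (D):
1 7 3
5 0 8
6 4 2

After move 4 (D):
1 7 3
5 4 8
6 0 2

After move 5 (U):
1 7 3
5 0 8
6 4 2

After move 6 (L):
1 7 3
0 5 8
6 4 2

After move 7 (D):
1 7 3
6 5 8
0 4 2

After move 8 (U):
1 7 3
0 5 8
6 4 2

After move 9 (D):
1 7 3
6 5 8
0 4 2

After move 10 (U):
1 7 3
0 5 8
6 4 2

After move 11 (R):
1 7 3
5 0 8
6 4 2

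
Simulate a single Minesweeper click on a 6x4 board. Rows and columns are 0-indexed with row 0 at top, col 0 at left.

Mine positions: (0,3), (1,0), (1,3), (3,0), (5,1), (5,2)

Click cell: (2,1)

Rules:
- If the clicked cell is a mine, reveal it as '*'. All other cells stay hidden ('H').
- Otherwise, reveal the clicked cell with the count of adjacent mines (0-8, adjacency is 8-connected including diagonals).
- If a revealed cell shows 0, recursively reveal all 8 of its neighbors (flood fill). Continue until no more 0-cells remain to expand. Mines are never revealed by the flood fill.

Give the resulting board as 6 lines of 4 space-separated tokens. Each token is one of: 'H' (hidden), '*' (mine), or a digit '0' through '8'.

H H H H
H H H H
H 2 H H
H H H H
H H H H
H H H H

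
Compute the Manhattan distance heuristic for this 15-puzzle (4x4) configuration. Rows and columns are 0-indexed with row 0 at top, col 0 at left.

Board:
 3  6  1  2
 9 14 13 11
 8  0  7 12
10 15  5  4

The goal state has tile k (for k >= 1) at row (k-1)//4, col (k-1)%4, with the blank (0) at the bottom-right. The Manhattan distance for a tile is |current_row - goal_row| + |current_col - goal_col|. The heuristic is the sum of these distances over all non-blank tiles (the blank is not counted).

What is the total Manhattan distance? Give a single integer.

Tile 3: (0,0)->(0,2) = 2
Tile 6: (0,1)->(1,1) = 1
Tile 1: (0,2)->(0,0) = 2
Tile 2: (0,3)->(0,1) = 2
Tile 9: (1,0)->(2,0) = 1
Tile 14: (1,1)->(3,1) = 2
Tile 13: (1,2)->(3,0) = 4
Tile 11: (1,3)->(2,2) = 2
Tile 8: (2,0)->(1,3) = 4
Tile 7: (2,2)->(1,2) = 1
Tile 12: (2,3)->(2,3) = 0
Tile 10: (3,0)->(2,1) = 2
Tile 15: (3,1)->(3,2) = 1
Tile 5: (3,2)->(1,0) = 4
Tile 4: (3,3)->(0,3) = 3
Sum: 2 + 1 + 2 + 2 + 1 + 2 + 4 + 2 + 4 + 1 + 0 + 2 + 1 + 4 + 3 = 31

Answer: 31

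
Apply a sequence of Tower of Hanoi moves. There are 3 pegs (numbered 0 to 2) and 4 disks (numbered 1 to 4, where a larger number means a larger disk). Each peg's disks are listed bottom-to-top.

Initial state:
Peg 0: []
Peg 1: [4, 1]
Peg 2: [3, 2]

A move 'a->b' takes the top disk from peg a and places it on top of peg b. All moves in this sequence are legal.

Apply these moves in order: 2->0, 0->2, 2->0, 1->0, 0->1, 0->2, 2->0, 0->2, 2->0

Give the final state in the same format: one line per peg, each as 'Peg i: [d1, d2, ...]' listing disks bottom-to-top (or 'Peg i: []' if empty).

Answer: Peg 0: [2]
Peg 1: [4, 1]
Peg 2: [3]

Derivation:
After move 1 (2->0):
Peg 0: [2]
Peg 1: [4, 1]
Peg 2: [3]

After move 2 (0->2):
Peg 0: []
Peg 1: [4, 1]
Peg 2: [3, 2]

After move 3 (2->0):
Peg 0: [2]
Peg 1: [4, 1]
Peg 2: [3]

After move 4 (1->0):
Peg 0: [2, 1]
Peg 1: [4]
Peg 2: [3]

After move 5 (0->1):
Peg 0: [2]
Peg 1: [4, 1]
Peg 2: [3]

After move 6 (0->2):
Peg 0: []
Peg 1: [4, 1]
Peg 2: [3, 2]

After move 7 (2->0):
Peg 0: [2]
Peg 1: [4, 1]
Peg 2: [3]

After move 8 (0->2):
Peg 0: []
Peg 1: [4, 1]
Peg 2: [3, 2]

After move 9 (2->0):
Peg 0: [2]
Peg 1: [4, 1]
Peg 2: [3]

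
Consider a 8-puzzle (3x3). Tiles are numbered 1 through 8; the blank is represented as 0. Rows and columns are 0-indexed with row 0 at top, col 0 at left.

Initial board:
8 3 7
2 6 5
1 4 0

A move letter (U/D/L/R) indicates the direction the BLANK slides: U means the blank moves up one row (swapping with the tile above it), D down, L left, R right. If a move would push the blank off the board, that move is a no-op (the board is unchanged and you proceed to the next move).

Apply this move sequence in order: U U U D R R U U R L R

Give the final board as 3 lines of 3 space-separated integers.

Answer: 8 3 0
2 6 7
1 4 5

Derivation:
After move 1 (U):
8 3 7
2 6 0
1 4 5

After move 2 (U):
8 3 0
2 6 7
1 4 5

After move 3 (U):
8 3 0
2 6 7
1 4 5

After move 4 (D):
8 3 7
2 6 0
1 4 5

After move 5 (R):
8 3 7
2 6 0
1 4 5

After move 6 (R):
8 3 7
2 6 0
1 4 5

After move 7 (U):
8 3 0
2 6 7
1 4 5

After move 8 (U):
8 3 0
2 6 7
1 4 5

After move 9 (R):
8 3 0
2 6 7
1 4 5

After move 10 (L):
8 0 3
2 6 7
1 4 5

After move 11 (R):
8 3 0
2 6 7
1 4 5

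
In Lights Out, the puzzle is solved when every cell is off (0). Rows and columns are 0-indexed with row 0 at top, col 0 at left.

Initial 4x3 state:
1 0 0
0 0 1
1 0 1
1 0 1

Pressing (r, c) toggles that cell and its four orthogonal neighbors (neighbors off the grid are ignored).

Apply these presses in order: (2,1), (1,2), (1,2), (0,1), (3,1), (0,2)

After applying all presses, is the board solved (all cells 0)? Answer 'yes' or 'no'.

Answer: yes

Derivation:
After press 1 at (2,1):
1 0 0
0 1 1
0 1 0
1 1 1

After press 2 at (1,2):
1 0 1
0 0 0
0 1 1
1 1 1

After press 3 at (1,2):
1 0 0
0 1 1
0 1 0
1 1 1

After press 4 at (0,1):
0 1 1
0 0 1
0 1 0
1 1 1

After press 5 at (3,1):
0 1 1
0 0 1
0 0 0
0 0 0

After press 6 at (0,2):
0 0 0
0 0 0
0 0 0
0 0 0

Lights still on: 0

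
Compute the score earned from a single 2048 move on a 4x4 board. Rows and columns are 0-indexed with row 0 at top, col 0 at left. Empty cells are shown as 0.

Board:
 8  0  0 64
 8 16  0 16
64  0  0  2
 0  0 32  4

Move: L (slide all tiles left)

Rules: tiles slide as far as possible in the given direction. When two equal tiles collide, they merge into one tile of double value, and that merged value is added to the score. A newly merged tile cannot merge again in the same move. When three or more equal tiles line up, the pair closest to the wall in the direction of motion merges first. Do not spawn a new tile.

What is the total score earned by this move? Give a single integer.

Slide left:
row 0: [8, 0, 0, 64] -> [8, 64, 0, 0]  score +0 (running 0)
row 1: [8, 16, 0, 16] -> [8, 32, 0, 0]  score +32 (running 32)
row 2: [64, 0, 0, 2] -> [64, 2, 0, 0]  score +0 (running 32)
row 3: [0, 0, 32, 4] -> [32, 4, 0, 0]  score +0 (running 32)
Board after move:
 8 64  0  0
 8 32  0  0
64  2  0  0
32  4  0  0

Answer: 32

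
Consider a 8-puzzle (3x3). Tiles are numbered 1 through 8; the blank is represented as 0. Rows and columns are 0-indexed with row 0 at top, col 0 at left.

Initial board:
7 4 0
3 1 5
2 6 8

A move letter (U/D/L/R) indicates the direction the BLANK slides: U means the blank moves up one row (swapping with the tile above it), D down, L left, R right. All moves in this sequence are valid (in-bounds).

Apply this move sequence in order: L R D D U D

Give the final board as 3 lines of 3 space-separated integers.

After move 1 (L):
7 0 4
3 1 5
2 6 8

After move 2 (R):
7 4 0
3 1 5
2 6 8

After move 3 (D):
7 4 5
3 1 0
2 6 8

After move 4 (D):
7 4 5
3 1 8
2 6 0

After move 5 (U):
7 4 5
3 1 0
2 6 8

After move 6 (D):
7 4 5
3 1 8
2 6 0

Answer: 7 4 5
3 1 8
2 6 0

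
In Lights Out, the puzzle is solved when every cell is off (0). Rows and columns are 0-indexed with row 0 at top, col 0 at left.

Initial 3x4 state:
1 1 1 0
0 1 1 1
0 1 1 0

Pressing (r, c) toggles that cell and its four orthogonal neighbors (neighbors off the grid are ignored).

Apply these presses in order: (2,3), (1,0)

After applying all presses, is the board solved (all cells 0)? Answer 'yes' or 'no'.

After press 1 at (2,3):
1 1 1 0
0 1 1 0
0 1 0 1

After press 2 at (1,0):
0 1 1 0
1 0 1 0
1 1 0 1

Lights still on: 7

Answer: no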